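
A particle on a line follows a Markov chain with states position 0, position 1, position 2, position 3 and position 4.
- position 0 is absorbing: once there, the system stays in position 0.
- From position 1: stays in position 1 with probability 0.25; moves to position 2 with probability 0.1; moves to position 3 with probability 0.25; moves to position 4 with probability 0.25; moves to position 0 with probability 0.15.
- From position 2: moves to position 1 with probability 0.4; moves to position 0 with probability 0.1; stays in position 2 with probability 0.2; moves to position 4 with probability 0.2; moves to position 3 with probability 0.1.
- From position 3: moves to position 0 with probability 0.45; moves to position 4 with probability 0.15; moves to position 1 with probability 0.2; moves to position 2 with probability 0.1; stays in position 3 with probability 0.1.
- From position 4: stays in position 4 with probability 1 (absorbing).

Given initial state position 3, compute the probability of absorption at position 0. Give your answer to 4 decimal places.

0.6558

Let h(s) be the probability of absorption at position 0 starting from transient state s. Then h(position 0) = 1 and h(position 4) = 0. By first-step analysis:
h(position 1) = 0.15·1 + 0.25·h(position 1) + 0.1·h(position 2) + 0.25·h(position 3) + 0.25·0
h(position 2) = 0.1·1 + 0.4·h(position 1) + 0.2·h(position 2) + 0.1·h(position 3) + 0.2·0
h(position 3) = 0.45·1 + 0.2·h(position 1) + 0.1·h(position 2) + 0.1·h(position 3) + 0.15·0
Solving: h(position 1) = 0.4781, h(position 2) = 0.4460, h(position 3) = 0.6558.
Starting from position 3, the probability is 0.6558.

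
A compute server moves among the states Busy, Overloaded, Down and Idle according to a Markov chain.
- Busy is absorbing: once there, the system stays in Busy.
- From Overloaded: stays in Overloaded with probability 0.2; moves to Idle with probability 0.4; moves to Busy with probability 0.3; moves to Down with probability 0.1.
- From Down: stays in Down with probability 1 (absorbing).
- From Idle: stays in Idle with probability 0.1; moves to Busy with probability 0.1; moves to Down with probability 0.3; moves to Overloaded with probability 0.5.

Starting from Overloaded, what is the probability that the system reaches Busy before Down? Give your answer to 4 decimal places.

0.5962

Let h(s) be the probability of absorption at Busy starting from transient state s. Then h(Busy) = 1 and h(Down) = 0. By first-step analysis:
h(Overloaded) = 0.3·1 + 0.2·h(Overloaded) + 0.1·0 + 0.4·h(Idle)
h(Idle) = 0.1·1 + 0.5·h(Overloaded) + 0.3·0 + 0.1·h(Idle)
Solving: h(Overloaded) = 0.5962, h(Idle) = 0.4423.
Starting from Overloaded, the probability is 0.5962.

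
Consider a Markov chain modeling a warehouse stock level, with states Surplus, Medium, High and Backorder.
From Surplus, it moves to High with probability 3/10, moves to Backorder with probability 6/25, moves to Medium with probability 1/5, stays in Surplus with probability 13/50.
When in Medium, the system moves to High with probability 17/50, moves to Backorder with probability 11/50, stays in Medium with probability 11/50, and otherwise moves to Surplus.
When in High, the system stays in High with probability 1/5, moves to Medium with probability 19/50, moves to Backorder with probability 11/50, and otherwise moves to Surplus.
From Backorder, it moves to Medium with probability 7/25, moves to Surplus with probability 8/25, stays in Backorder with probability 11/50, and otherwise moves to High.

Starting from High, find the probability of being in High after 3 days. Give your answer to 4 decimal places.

0.2567

Propagate the distribution vector 3 days from High.
After 0 days: (0.0000, 0.0000, 1.0000, 0.0000)
After 1 day: (0.2000, 0.3800, 0.2000, 0.2200)
After 2 days: (0.2460, 0.2612, 0.2688, 0.2240)
After 3 days: (0.2469, 0.2715, 0.2567, 0.2249)
P(in High after 3 days) = 0.2567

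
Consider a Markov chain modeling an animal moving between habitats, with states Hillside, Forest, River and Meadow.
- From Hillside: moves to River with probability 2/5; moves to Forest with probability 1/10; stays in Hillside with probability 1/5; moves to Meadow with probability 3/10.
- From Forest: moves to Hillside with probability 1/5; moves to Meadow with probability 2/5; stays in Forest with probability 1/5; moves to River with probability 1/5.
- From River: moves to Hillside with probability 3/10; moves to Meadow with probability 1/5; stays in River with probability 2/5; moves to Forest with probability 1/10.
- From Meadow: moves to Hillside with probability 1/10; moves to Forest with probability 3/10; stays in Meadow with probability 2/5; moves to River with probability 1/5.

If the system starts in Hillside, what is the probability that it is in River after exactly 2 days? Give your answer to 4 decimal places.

0.3200

Propagate the distribution vector 2 days from Hillside.
After 0 days: (1.0000, 0.0000, 0.0000, 0.0000)
After 1 day: (0.2000, 0.1000, 0.4000, 0.3000)
After 2 days: (0.2100, 0.1700, 0.3200, 0.3000)
P(in River after 2 days) = 0.3200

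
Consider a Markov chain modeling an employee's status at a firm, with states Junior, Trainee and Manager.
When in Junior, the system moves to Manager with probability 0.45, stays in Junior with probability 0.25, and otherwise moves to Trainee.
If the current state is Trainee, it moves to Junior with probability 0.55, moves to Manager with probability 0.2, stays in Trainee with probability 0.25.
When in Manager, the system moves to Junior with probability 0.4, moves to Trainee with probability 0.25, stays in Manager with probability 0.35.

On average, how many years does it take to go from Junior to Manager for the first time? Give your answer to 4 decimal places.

Let t(s) be the expected number of years to first reach Manager from state s, with t(Manager) = 0. Conditioning on the first year:
t(Junior) = 1 + 0.25·t(Junior) + 0.3·t(Trainee)
t(Trainee) = 1 + 0.55·t(Junior) + 0.25·t(Trainee)
Solving: t(Junior) = 2.6415, t(Trainee) = 3.2704.
Expected years from Junior to Manager: 2.6415.

2.6415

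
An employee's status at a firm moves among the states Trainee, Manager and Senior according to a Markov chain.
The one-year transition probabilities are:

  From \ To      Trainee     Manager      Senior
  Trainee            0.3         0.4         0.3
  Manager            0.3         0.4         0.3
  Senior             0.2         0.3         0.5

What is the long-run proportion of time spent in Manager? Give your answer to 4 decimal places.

0.3625

Let the stationary distribution be π with π = πP and π_1 + π_2 + π_3 = 1.
π_1 = 0.3·π_1 + 0.3·π_2 + 0.2·π_3
π_2 = 0.4·π_1 + 0.4·π_2 + 0.3·π_3
Solving with the normalization constraint gives π = (0.2625, 0.3625, 0.3750).
So the stationary probability of Manager is 0.3625.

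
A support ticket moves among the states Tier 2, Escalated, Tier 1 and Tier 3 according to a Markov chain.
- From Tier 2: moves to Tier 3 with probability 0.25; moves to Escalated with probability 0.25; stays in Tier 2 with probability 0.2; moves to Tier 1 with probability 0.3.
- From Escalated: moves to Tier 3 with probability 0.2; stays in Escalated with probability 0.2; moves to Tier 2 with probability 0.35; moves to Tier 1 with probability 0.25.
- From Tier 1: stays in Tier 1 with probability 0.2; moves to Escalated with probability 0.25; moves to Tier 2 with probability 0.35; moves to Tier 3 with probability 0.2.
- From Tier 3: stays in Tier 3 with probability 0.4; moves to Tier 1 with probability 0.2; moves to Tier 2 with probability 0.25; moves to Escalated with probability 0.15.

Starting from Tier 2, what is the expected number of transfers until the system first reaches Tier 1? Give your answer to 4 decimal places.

Let t(s) be the expected number of transfers to first reach Tier 1 from state s, with t(Tier 1) = 0. Conditioning on the first transfer:
t(Tier 2) = 1 + 0.2·t(Tier 2) + 0.25·t(Escalated) + 0.25·t(Tier 3)
t(Escalated) = 1 + 0.35·t(Tier 2) + 0.2·t(Escalated) + 0.2·t(Tier 3)
t(Tier 3) = 1 + 0.25·t(Tier 2) + 0.15·t(Escalated) + 0.4·t(Tier 3)
Solving: t(Tier 2) = 3.8275, t(Escalated) = 3.9892, t(Tier 3) = 4.2588.
Expected transfers from Tier 2 to Tier 1: 3.8275.

3.8275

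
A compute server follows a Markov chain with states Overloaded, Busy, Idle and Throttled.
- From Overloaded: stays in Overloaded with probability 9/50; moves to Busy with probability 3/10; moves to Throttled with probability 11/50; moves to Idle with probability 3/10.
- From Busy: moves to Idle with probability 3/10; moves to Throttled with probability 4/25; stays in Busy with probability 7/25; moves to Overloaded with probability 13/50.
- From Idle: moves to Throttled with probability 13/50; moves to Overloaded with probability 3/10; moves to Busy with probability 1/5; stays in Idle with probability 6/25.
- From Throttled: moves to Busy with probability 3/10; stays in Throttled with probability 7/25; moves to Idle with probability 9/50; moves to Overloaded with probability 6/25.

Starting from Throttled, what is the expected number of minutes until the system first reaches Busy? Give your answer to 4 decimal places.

Let t(s) be the expected number of minutes to first reach Busy from state s, with t(Busy) = 0. Conditioning on the first minute:
t(Overloaded) = 1 + 0.18·t(Overloaded) + 0.3·t(Idle) + 0.22·t(Throttled)
t(Idle) = 1 + 0.3·t(Overloaded) + 0.24·t(Idle) + 0.26·t(Throttled)
t(Throttled) = 1 + 0.24·t(Overloaded) + 0.18·t(Idle) + 0.28·t(Throttled)
Solving: t(Overloaded) = 3.6434, t(Idle) = 3.9854, t(Throttled) = 3.5997.
Expected minutes from Throttled to Busy: 3.5997.

3.5997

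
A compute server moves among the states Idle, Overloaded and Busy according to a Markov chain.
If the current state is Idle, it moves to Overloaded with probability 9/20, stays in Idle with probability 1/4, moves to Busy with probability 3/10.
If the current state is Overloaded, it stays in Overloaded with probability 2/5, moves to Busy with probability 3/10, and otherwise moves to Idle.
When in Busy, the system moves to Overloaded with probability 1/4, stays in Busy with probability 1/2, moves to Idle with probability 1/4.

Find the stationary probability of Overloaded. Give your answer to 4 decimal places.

Let the stationary distribution be π with π = πP and π_1 + π_2 + π_3 = 1.
π_1 = 0.25·π_1 + 0.3·π_2 + 0.25·π_3
π_2 = 0.45·π_1 + 0.4·π_2 + 0.25·π_3
Solving with the normalization constraint gives π = (0.2679, 0.3571, 0.3750).
So the stationary probability of Overloaded is 0.3571.

0.3571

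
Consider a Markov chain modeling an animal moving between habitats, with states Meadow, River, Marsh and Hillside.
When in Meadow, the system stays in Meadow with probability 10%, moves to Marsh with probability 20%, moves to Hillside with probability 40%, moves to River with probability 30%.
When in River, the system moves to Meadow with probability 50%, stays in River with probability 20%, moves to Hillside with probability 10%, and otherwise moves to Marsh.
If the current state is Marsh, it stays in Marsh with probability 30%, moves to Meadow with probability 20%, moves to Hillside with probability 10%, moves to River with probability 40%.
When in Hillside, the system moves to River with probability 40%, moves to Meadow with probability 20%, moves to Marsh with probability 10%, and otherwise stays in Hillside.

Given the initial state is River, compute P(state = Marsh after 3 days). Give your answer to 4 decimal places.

Propagate the distribution vector 3 days from River.
After 0 days: (0.0000, 1.0000, 0.0000, 0.0000)
After 1 day: (0.5000, 0.2000, 0.2000, 0.1000)
After 2 days: (0.2100, 0.3100, 0.2100, 0.2700)
After 3 days: (0.2720, 0.3170, 0.1940, 0.2170)
P(in Marsh after 3 days) = 0.1940

0.1940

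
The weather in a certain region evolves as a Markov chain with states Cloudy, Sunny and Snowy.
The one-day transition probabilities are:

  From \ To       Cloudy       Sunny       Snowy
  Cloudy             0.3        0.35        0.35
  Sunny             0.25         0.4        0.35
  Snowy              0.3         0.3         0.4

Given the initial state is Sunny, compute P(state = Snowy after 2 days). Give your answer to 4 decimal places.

0.3675

Sum over the intermediate state after 1 day:
P = P(Sunny→Cloudy)·P(Cloudy→Snowy) + P(Sunny→Sunny)·P(Sunny→Snowy) + P(Sunny→Snowy)·P(Snowy→Snowy)
  = 0.25×0.35 + 0.4×0.35 + 0.35×0.4
  = 0.0875 + 0.1400 + 0.1400 = 0.3675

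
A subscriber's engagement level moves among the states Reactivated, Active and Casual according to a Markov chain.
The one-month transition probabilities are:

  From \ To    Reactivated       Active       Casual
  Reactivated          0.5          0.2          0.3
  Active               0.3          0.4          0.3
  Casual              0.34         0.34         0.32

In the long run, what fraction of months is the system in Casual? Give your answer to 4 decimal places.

0.3061

Let the stationary distribution be π with π = πP and π_1 + π_2 + π_3 = 1.
π_1 = 0.5·π_1 + 0.3·π_2 + 0.34·π_3
π_2 = 0.2·π_1 + 0.4·π_2 + 0.34·π_3
Solving with the normalization constraint gives π = (0.3903, 0.3036, 0.3061).
So the stationary probability of Casual is 0.3061.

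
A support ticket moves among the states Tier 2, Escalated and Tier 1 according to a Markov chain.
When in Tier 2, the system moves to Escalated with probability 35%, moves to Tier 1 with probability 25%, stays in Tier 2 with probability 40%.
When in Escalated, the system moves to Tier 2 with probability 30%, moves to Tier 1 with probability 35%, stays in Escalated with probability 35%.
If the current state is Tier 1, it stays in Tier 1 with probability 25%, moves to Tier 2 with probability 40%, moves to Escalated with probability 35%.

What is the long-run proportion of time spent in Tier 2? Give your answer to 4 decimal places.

0.3650

Let the stationary distribution be π with π = πP and π_1 + π_2 + π_3 = 1.
π_1 = 0.4·π_1 + 0.3·π_2 + 0.4·π_3
π_2 = 0.35·π_1 + 0.35·π_2 + 0.35·π_3
Solving with the normalization constraint gives π = (0.3650, 0.3500, 0.2850).
So the stationary probability of Tier 2 is 0.3650.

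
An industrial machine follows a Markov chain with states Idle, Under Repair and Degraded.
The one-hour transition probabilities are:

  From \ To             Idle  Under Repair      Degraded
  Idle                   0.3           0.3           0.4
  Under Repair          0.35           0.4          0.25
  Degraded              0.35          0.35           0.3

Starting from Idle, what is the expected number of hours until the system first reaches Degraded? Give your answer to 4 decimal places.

Let t(s) be the expected number of hours to first reach Degraded from state s, with t(Degraded) = 0. Conditioning on the first hour:
t(Idle) = 1 + 0.3·t(Idle) + 0.3·t(Under Repair)
t(Under Repair) = 1 + 0.35·t(Idle) + 0.4·t(Under Repair)
Solving: t(Idle) = 2.8571, t(Under Repair) = 3.3333.
Expected hours from Idle to Degraded: 2.8571.

2.8571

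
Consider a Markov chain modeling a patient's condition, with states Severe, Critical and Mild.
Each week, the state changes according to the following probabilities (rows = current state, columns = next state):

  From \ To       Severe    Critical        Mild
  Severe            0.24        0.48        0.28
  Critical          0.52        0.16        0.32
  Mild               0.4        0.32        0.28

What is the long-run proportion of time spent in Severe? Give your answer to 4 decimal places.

Let the stationary distribution be π with π = πP and π_1 + π_2 + π_3 = 1.
π_1 = 0.24·π_1 + 0.52·π_2 + 0.4·π_3
π_2 = 0.48·π_1 + 0.16·π_2 + 0.32·π_3
Solving with the normalization constraint gives π = (0.3788, 0.3281, 0.2931).
So the stationary probability of Severe is 0.3788.

0.3788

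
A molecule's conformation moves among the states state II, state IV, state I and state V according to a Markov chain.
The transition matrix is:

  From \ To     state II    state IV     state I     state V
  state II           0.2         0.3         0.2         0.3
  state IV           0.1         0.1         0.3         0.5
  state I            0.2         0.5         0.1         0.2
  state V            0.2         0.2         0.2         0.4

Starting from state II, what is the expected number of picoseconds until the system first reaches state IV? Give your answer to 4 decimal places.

Let t(s) be the expected number of picoseconds to first reach state IV from state s, with t(state IV) = 0. Conditioning on the first picosecond:
t(state II) = 1 + 0.2·t(state II) + 0.2·t(state I) + 0.3·t(state V)
t(state I) = 1 + 0.2·t(state II) + 0.1·t(state I) + 0.2·t(state V)
t(state V) = 1 + 0.2·t(state II) + 0.2·t(state I) + 0.4·t(state V)
Solving: t(state II) = 3.2781, t(state I) = 2.6490, t(state V) = 3.6424.
Expected picoseconds from state II to state IV: 3.2781.

3.2781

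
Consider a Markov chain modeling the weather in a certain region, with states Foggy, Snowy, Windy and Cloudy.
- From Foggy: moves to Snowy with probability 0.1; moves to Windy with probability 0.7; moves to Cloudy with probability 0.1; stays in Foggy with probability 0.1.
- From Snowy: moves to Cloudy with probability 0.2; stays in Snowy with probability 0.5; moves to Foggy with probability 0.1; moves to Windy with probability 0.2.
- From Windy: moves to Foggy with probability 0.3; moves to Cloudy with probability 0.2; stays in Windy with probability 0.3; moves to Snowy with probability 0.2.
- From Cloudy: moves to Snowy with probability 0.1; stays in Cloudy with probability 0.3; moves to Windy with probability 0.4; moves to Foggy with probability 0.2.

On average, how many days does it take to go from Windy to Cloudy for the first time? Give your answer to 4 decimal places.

Let t(s) be the expected number of days to first reach Cloudy from state s, with t(Cloudy) = 0. Conditioning on the first day:
t(Foggy) = 1 + 0.1·t(Foggy) + 0.1·t(Snowy) + 0.7·t(Windy)
t(Snowy) = 1 + 0.1·t(Foggy) + 0.5·t(Snowy) + 0.2·t(Windy)
t(Windy) = 1 + 0.3·t(Foggy) + 0.2·t(Snowy) + 0.3·t(Windy)
Solving: t(Foggy) = 6.0544, t(Snowy) = 5.4422, t(Windy) = 5.5782.
Expected days from Windy to Cloudy: 5.5782.

5.5782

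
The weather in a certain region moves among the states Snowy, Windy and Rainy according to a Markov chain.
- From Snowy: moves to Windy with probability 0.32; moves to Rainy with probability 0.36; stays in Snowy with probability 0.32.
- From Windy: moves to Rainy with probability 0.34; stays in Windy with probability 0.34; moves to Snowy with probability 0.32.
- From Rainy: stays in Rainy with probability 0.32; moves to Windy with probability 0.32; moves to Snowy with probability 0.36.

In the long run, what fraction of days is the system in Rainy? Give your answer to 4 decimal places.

0.3399

Let the stationary distribution be π with π = πP and π_1 + π_2 + π_3 = 1.
π_1 = 0.32·π_1 + 0.32·π_2 + 0.36·π_3
π_2 = 0.32·π_1 + 0.34·π_2 + 0.32·π_3
Solving with the normalization constraint gives π = (0.3336, 0.3265, 0.3399).
So the stationary probability of Rainy is 0.3399.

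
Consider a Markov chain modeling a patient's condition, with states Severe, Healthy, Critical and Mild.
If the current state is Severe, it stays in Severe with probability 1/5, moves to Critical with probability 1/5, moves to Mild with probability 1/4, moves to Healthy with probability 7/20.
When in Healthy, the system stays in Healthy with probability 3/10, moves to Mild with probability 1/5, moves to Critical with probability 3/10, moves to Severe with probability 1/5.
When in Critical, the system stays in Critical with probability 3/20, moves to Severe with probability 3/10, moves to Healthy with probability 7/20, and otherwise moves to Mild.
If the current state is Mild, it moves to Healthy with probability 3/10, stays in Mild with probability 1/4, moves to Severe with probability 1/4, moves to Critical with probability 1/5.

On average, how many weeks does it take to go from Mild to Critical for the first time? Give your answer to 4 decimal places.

Let t(s) be the expected number of weeks to first reach Critical from state s, with t(Critical) = 0. Conditioning on the first week:
t(Severe) = 1 + 0.2·t(Severe) + 0.35·t(Healthy) + 0.25·t(Mild)
t(Healthy) = 1 + 0.2·t(Severe) + 0.3·t(Healthy) + 0.2·t(Mild)
t(Mild) = 1 + 0.25·t(Severe) + 0.3·t(Healthy) + 0.25·t(Mild)
Solving: t(Severe) = 4.3063, t(Healthy) = 3.8952, t(Mild) = 4.3268.
Expected weeks from Mild to Critical: 4.3268.

4.3268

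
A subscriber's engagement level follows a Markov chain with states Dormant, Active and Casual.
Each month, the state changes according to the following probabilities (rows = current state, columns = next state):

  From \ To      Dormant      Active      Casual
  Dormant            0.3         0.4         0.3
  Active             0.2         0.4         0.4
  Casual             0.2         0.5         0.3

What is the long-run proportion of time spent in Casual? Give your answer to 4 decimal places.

Let the stationary distribution be π with π = πP and π_1 + π_2 + π_3 = 1.
π_1 = 0.3·π_1 + 0.2·π_2 + 0.2·π_3
π_2 = 0.4·π_1 + 0.4·π_2 + 0.5·π_3
Solving with the normalization constraint gives π = (0.2222, 0.4343, 0.3434).
So the stationary probability of Casual is 0.3434.

0.3434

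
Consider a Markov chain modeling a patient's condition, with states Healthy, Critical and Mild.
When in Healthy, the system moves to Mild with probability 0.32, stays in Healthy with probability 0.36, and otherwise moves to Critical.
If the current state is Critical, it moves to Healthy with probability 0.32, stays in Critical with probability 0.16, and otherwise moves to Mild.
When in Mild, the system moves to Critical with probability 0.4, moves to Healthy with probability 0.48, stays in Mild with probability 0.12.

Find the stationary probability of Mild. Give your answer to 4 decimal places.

Let the stationary distribution be π with π = πP and π_1 + π_2 + π_3 = 1.
π_1 = 0.36·π_1 + 0.32·π_2 + 0.48·π_3
π_2 = 0.32·π_1 + 0.16·π_2 + 0.4·π_3
Solving with the normalization constraint gives π = (0.3860, 0.2977, 0.3163).
So the stationary probability of Mild is 0.3163.

0.3163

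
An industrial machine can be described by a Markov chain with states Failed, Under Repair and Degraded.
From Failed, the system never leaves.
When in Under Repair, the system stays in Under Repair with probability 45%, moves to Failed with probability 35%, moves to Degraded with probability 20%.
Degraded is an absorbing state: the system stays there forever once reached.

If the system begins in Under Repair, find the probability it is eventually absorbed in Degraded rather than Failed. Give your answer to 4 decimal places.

0.3636

Let h(s) be the probability of absorption at Degraded starting from transient state s. Then h(Degraded) = 1 and h(Failed) = 0. By first-step analysis:
h(Under Repair) = 0.35·0 + 0.45·h(Under Repair) + 0.2·1
Solving: h(Under Repair) = 0.3636.
Starting from Under Repair, the probability is 0.3636.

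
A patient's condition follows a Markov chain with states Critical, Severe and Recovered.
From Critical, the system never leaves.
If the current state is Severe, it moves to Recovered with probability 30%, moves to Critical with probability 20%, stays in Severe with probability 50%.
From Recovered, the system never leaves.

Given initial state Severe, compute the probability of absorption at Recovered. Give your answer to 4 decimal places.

Let h(s) be the probability of absorption at Recovered starting from transient state s. Then h(Recovered) = 1 and h(Critical) = 0. By first-step analysis:
h(Severe) = 0.2·0 + 0.5·h(Severe) + 0.3·1
Solving: h(Severe) = 0.6000.
Starting from Severe, the probability is 0.6000.

0.6000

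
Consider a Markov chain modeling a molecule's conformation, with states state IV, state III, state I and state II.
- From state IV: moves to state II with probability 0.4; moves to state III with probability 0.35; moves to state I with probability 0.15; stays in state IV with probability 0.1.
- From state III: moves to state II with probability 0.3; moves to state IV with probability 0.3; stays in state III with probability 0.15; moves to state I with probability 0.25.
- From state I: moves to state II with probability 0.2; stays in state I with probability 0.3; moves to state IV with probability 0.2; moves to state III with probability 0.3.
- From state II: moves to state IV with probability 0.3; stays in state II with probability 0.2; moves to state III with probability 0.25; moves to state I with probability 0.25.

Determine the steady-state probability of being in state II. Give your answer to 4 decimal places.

Let the stationary distribution be π with π = πP and π_1 + π_2 + π_3 + π_4 = 1.
π_1 = 0.1·π_1 + 0.3·π_2 + 0.2·π_3 + 0.3·π_4
π_2 = 0.35·π_1 + 0.15·π_2 + 0.3·π_3 + 0.25·π_4
π_3 = 0.15·π_1 + 0.25·π_2 + 0.3·π_3 + 0.25·π_4
Solving with the normalization constraint gives π = (0.2301, 0.2591, 0.2389, 0.2719).
So the stationary probability of state II is 0.2719.

0.2719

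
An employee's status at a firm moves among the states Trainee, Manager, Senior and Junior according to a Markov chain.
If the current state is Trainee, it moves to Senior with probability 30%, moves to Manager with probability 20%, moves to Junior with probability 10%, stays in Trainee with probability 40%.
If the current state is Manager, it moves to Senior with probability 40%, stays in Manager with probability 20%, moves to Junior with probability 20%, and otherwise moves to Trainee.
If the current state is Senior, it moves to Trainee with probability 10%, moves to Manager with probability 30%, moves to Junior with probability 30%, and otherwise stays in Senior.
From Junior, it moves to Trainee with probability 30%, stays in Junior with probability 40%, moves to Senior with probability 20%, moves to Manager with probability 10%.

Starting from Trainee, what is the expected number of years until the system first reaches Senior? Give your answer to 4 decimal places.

3.3178

Let t(s) be the expected number of years to first reach Senior from state s, with t(Senior) = 0. Conditioning on the first year:
t(Trainee) = 1 + 0.4·t(Trainee) + 0.2·t(Manager) + 0.1·t(Junior)
t(Manager) = 1 + 0.2·t(Trainee) + 0.2·t(Manager) + 0.2·t(Junior)
t(Junior) = 1 + 0.3·t(Trainee) + 0.1·t(Manager) + 0.4·t(Junior)
Solving: t(Trainee) = 3.3178, t(Manager) = 3.0374, t(Junior) = 3.8318.
Expected years from Trainee to Senior: 3.3178.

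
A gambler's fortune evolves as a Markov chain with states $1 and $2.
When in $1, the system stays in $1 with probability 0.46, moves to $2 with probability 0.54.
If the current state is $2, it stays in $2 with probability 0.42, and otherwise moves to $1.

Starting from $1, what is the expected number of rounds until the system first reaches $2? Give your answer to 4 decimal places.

1.8519

Let t(s) be the expected number of rounds to first reach $2 from state s, with t($2) = 0. Conditioning on the first round:
t($1) = 1 + 0.46·t($1)
Solving: t($1) = 1.8519.
Expected rounds from $1 to $2: 1.8519.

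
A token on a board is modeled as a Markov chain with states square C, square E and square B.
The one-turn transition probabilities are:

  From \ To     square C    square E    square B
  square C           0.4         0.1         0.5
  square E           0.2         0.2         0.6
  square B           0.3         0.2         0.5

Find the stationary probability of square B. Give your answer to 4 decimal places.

0.5169

Let the stationary distribution be π with π = πP and π_1 + π_2 + π_3 = 1.
π_1 = 0.4·π_1 + 0.2·π_2 + 0.3·π_3
π_2 = 0.1·π_1 + 0.2·π_2 + 0.2·π_3
Solving with the normalization constraint gives π = (0.3146, 0.1685, 0.5169).
So the stationary probability of square B is 0.5169.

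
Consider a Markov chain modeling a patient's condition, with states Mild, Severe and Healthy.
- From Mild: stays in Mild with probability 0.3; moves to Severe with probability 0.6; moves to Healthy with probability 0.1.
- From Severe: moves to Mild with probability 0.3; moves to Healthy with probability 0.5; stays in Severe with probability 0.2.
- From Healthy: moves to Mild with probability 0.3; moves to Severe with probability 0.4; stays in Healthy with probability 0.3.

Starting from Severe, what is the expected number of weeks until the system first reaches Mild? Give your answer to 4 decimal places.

3.3333

Let t(s) be the expected number of weeks to first reach Mild from state s, with t(Mild) = 0. Conditioning on the first week:
t(Severe) = 1 + 0.2·t(Severe) + 0.5·t(Healthy)
t(Healthy) = 1 + 0.4·t(Severe) + 0.3·t(Healthy)
Solving: t(Severe) = 3.3333, t(Healthy) = 3.3333.
Expected weeks from Severe to Mild: 3.3333.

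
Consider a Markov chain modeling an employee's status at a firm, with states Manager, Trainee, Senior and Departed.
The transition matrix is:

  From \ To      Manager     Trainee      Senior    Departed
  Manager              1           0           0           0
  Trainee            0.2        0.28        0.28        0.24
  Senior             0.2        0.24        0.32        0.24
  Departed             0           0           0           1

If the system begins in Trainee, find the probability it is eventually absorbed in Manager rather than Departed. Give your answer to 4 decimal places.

0.4545

Let h(s) be the probability of absorption at Manager starting from transient state s. Then h(Manager) = 1 and h(Departed) = 0. By first-step analysis:
h(Trainee) = 0.2·1 + 0.28·h(Trainee) + 0.28·h(Senior) + 0.24·0
h(Senior) = 0.2·1 + 0.24·h(Trainee) + 0.32·h(Senior) + 0.24·0
Solving: h(Trainee) = 0.4545, h(Senior) = 0.4545.
Starting from Trainee, the probability is 0.4545.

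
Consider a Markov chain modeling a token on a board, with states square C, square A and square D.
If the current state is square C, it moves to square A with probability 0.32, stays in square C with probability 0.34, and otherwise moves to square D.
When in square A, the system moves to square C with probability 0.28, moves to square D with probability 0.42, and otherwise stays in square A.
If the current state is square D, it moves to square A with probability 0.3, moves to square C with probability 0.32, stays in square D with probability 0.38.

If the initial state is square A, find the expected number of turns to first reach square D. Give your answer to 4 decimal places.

Let t(s) be the expected number of turns to first reach square D from state s, with t(square D) = 0. Conditioning on the first turn:
t(square C) = 1 + 0.34·t(square C) + 0.32·t(square A)
t(square A) = 1 + 0.28·t(square C) + 0.3·t(square A)
Solving: t(square C) = 2.7390, t(square A) = 2.5242.
Expected turns from square A to square D: 2.5242.

2.5242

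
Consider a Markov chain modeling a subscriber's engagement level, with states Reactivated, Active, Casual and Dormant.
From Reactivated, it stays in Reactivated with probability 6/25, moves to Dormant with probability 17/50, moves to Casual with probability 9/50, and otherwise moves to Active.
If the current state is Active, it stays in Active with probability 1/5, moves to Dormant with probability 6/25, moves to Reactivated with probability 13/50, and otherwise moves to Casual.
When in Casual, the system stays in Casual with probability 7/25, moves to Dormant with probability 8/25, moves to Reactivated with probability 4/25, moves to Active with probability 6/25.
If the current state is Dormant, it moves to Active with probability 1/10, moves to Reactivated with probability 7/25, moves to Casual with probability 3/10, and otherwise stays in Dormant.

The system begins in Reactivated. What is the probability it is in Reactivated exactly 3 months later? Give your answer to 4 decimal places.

0.2345

Propagate the distribution vector 3 months from Reactivated.
After 0 months: (1.0000, 0.0000, 0.0000, 0.0000)
After 1 month: (0.2400, 0.2400, 0.1800, 0.3400)
After 2 months: (0.2440, 0.1828, 0.2676, 0.3056)
After 3 months: (0.2345, 0.1899, 0.2654, 0.3103)
P(in Reactivated after 3 months) = 0.2345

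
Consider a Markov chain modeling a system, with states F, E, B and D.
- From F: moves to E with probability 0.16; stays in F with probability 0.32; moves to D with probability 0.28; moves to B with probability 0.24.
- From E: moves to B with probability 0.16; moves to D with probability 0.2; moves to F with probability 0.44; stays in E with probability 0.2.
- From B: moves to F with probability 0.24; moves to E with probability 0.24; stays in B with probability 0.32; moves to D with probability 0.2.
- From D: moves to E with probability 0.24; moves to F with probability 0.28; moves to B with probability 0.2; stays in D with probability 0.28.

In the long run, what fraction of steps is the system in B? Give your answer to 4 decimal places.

0.2323

Let the stationary distribution be π with π = πP and π_1 + π_2 + π_3 + π_4 = 1.
π_1 = 0.32·π_1 + 0.44·π_2 + 0.24·π_3 + 0.28·π_4
π_2 = 0.16·π_1 + 0.2·π_2 + 0.24·π_3 + 0.24·π_4
π_3 = 0.24·π_1 + 0.16·π_2 + 0.32·π_3 + 0.2·π_4
Solving with the normalization constraint gives π = (0.3164, 0.2064, 0.2323, 0.2449).
So the stationary probability of B is 0.2323.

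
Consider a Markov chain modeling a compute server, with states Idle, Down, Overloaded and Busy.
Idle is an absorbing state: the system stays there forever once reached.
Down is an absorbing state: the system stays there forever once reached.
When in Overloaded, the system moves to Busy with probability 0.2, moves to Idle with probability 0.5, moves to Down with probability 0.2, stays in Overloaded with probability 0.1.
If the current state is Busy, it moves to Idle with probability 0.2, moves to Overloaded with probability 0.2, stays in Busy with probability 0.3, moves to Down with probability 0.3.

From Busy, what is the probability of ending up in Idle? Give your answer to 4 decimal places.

Let h(s) be the probability of absorption at Idle starting from transient state s. Then h(Idle) = 1 and h(Down) = 0. By first-step analysis:
h(Overloaded) = 0.5·1 + 0.2·0 + 0.1·h(Overloaded) + 0.2·h(Busy)
h(Busy) = 0.2·1 + 0.3·0 + 0.2·h(Overloaded) + 0.3·h(Busy)
Solving: h(Overloaded) = 0.6610, h(Busy) = 0.4746.
Starting from Busy, the probability is 0.4746.

0.4746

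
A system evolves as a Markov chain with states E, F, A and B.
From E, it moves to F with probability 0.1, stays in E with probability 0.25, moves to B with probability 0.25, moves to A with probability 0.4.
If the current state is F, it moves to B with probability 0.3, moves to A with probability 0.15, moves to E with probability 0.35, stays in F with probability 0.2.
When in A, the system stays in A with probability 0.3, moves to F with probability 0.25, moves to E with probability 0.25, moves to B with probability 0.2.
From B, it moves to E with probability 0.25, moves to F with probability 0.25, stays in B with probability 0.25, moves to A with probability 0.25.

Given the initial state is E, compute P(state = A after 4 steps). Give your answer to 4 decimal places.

0.2847

Propagate the distribution vector 4 steps from E.
After 0 steps: (1.0000, 0.0000, 0.0000, 0.0000)
After 1 step: (0.2500, 0.1000, 0.4000, 0.2500)
After 2 steps: (0.2600, 0.2075, 0.2975, 0.2350)
After 3 steps: (0.2708, 0.2006, 0.2831, 0.2455)
After 4 steps: (0.2701, 0.1994, 0.2847, 0.2459)
P(in A after 4 steps) = 0.2847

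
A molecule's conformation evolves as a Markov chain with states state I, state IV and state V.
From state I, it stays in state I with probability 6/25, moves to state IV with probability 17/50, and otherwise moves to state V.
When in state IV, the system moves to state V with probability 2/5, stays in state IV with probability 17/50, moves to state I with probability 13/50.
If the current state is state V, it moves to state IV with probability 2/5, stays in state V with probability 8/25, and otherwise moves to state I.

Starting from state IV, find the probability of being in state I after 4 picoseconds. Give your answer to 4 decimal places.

Propagate the distribution vector 4 picoseconds from state IV.
After 0 picoseconds: (0.0000, 1.0000, 0.0000)
After 1 picosecond: (0.2600, 0.3400, 0.4000)
After 2 picoseconds: (0.2628, 0.3640, 0.3732)
After 3 picoseconds: (0.2622, 0.3624, 0.3754)
After 4 picoseconds: (0.2623, 0.3625, 0.3752)
P(in state I after 4 picoseconds) = 0.2623

0.2623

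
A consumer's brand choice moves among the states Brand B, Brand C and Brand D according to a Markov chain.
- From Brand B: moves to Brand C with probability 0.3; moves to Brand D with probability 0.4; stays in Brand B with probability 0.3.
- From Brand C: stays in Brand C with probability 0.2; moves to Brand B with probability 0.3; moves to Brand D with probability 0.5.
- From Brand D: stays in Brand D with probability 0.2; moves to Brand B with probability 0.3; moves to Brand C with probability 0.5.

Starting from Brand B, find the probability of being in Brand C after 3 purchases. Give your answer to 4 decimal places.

0.3350

Propagate the distribution vector 3 purchases from Brand B.
After 0 purchases: (1.0000, 0.0000, 0.0000)
After 1 purchase: (0.3000, 0.3000, 0.4000)
After 2 purchases: (0.3000, 0.3500, 0.3500)
After 3 purchases: (0.3000, 0.3350, 0.3650)
P(in Brand C after 3 purchases) = 0.3350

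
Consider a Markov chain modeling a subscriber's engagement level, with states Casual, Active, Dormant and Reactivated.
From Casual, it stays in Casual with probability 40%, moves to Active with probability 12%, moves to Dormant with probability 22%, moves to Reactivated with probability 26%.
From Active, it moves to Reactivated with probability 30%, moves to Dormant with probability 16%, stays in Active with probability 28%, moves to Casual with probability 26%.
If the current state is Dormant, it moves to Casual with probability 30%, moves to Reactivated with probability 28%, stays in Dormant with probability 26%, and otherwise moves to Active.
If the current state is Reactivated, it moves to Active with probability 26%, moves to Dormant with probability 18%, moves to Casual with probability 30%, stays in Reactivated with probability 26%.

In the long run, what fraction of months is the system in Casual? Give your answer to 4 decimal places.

0.3245

Let the stationary distribution be π with π = πP and π_1 + π_2 + π_3 + π_4 = 1.
π_1 = 0.4·π_1 + 0.26·π_2 + 0.3·π_3 + 0.3·π_4
π_2 = 0.12·π_1 + 0.28·π_2 + 0.16·π_3 + 0.26·π_4
π_3 = 0.22·π_1 + 0.16·π_2 + 0.26·π_3 + 0.18·π_4
Solving with the normalization constraint gives π = (0.3245, 0.1980, 0.2055, 0.2720).
So the stationary probability of Casual is 0.3245.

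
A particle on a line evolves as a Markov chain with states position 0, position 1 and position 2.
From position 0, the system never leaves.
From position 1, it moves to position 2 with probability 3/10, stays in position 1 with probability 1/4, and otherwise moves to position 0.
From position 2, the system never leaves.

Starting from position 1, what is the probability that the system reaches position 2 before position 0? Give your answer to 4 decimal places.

0.4000

Let h(s) be the probability of absorption at position 2 starting from transient state s. Then h(position 2) = 1 and h(position 0) = 0. By first-step analysis:
h(position 1) = 0.45·0 + 0.25·h(position 1) + 0.3·1
Solving: h(position 1) = 0.4000.
Starting from position 1, the probability is 0.4000.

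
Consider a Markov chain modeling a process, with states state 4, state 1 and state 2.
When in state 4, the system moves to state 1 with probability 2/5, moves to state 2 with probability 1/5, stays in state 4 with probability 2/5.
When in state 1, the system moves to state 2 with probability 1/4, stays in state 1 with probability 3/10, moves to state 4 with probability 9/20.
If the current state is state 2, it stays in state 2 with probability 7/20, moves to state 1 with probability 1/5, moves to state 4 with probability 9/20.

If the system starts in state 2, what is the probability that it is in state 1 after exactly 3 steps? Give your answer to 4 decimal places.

0.3165

Propagate the distribution vector 3 steps from state 2.
After 0 steps: (0.0000, 0.0000, 1.0000)
After 1 step: (0.4500, 0.2000, 0.3500)
After 2 steps: (0.4275, 0.3100, 0.2625)
After 3 steps: (0.4286, 0.3165, 0.2549)
P(in state 1 after 3 steps) = 0.3165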